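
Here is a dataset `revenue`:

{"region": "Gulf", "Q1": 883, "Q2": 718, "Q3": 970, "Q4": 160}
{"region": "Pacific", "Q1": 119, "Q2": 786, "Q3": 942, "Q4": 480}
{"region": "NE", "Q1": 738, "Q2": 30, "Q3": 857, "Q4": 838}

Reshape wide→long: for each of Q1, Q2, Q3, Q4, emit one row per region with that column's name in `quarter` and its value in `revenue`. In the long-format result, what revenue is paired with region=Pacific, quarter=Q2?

Unpivoting turns each (region, wide-column) pair into one long row.
The wide cell at row Pacific, column Q2 holds 786, so the long row (Pacific, Q2) has revenue=786.

786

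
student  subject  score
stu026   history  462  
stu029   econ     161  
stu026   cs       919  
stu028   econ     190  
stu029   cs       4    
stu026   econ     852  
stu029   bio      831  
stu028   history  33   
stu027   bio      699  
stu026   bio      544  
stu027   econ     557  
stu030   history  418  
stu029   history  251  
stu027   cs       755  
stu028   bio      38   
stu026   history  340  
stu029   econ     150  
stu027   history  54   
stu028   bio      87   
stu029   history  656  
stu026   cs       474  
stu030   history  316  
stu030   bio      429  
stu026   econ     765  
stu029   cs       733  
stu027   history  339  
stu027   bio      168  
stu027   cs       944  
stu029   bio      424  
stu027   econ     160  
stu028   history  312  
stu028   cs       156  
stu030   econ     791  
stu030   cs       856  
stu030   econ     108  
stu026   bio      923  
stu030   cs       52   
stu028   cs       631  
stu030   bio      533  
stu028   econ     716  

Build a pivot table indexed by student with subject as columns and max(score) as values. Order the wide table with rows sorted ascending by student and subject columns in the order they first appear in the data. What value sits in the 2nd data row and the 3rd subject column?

944

With rows sorted ascending by student, row 2 is student=stu027. subject columns in first-appearance order: history, econ, cs, bio; column 3 is cs.
Long rows with student=stu027, subject=cs: max(755, 944) = 944.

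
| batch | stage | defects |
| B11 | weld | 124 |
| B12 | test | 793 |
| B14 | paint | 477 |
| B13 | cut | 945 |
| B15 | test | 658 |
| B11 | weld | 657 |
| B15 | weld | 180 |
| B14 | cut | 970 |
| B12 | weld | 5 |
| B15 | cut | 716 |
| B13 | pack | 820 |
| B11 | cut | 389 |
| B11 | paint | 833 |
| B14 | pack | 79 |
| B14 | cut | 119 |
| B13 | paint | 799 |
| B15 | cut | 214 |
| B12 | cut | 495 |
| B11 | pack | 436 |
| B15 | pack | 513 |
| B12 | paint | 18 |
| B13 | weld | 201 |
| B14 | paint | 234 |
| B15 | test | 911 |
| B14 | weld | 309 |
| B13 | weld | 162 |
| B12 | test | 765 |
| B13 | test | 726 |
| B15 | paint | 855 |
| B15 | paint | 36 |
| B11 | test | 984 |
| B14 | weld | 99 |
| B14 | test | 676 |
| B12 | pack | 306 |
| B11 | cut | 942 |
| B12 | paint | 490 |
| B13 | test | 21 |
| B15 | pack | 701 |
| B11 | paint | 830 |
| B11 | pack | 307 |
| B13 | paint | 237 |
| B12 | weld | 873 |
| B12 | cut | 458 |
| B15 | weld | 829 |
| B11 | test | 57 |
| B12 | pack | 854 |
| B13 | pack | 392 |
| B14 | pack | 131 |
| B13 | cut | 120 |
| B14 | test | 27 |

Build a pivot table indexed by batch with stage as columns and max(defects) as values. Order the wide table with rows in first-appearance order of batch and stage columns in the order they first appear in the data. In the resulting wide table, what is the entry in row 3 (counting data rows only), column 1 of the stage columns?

With rows in first-appearance order of batch, row 3 is batch=B14. stage columns in first-appearance order: weld, test, paint, cut, pack; column 1 is weld.
Long rows with batch=B14, stage=weld: max(309, 99) = 309.

309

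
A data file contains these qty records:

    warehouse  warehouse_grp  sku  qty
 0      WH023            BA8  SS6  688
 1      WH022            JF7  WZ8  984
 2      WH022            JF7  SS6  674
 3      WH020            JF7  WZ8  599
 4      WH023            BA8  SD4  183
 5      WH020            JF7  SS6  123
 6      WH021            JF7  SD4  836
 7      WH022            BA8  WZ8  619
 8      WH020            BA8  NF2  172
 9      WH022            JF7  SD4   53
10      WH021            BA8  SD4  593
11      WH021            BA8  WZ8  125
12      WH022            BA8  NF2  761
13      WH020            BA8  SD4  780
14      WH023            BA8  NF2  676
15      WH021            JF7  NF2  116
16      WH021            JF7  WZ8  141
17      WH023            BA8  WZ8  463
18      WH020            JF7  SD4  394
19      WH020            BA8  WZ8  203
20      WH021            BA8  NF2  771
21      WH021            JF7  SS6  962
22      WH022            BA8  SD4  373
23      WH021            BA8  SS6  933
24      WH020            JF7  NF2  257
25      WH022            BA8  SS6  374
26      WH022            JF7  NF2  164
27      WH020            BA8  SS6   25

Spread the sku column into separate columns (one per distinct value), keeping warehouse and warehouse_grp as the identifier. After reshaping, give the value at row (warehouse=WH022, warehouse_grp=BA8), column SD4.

Wide layout: rows indexed by warehouse and warehouse_grp, columns are the 4 distinct sku values (SS6, WZ8, SD4, NF2).
Cell (warehouse=WH022, warehouse_grp=BA8, sku=SD4) draws from the long row where warehouse=WH022, warehouse_grp=BA8 and sku=SD4, which has qty=373.

373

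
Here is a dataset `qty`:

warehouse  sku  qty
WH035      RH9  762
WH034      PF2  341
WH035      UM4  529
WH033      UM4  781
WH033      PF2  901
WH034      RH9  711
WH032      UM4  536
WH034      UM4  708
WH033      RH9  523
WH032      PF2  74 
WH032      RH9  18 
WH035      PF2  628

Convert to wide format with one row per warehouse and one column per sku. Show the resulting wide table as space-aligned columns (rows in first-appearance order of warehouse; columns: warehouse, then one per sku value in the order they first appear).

warehouse  RH9  PF2  UM4
WH035      762  628  529
WH034      711  341  708
WH033      523  901  781
WH032      18   74   536

Columns: warehouse plus the 3 distinct sku values (RH9, PF2, UM4).
For example, row WH035 column RH9 takes qty=762 from the long row (WH035, RH9).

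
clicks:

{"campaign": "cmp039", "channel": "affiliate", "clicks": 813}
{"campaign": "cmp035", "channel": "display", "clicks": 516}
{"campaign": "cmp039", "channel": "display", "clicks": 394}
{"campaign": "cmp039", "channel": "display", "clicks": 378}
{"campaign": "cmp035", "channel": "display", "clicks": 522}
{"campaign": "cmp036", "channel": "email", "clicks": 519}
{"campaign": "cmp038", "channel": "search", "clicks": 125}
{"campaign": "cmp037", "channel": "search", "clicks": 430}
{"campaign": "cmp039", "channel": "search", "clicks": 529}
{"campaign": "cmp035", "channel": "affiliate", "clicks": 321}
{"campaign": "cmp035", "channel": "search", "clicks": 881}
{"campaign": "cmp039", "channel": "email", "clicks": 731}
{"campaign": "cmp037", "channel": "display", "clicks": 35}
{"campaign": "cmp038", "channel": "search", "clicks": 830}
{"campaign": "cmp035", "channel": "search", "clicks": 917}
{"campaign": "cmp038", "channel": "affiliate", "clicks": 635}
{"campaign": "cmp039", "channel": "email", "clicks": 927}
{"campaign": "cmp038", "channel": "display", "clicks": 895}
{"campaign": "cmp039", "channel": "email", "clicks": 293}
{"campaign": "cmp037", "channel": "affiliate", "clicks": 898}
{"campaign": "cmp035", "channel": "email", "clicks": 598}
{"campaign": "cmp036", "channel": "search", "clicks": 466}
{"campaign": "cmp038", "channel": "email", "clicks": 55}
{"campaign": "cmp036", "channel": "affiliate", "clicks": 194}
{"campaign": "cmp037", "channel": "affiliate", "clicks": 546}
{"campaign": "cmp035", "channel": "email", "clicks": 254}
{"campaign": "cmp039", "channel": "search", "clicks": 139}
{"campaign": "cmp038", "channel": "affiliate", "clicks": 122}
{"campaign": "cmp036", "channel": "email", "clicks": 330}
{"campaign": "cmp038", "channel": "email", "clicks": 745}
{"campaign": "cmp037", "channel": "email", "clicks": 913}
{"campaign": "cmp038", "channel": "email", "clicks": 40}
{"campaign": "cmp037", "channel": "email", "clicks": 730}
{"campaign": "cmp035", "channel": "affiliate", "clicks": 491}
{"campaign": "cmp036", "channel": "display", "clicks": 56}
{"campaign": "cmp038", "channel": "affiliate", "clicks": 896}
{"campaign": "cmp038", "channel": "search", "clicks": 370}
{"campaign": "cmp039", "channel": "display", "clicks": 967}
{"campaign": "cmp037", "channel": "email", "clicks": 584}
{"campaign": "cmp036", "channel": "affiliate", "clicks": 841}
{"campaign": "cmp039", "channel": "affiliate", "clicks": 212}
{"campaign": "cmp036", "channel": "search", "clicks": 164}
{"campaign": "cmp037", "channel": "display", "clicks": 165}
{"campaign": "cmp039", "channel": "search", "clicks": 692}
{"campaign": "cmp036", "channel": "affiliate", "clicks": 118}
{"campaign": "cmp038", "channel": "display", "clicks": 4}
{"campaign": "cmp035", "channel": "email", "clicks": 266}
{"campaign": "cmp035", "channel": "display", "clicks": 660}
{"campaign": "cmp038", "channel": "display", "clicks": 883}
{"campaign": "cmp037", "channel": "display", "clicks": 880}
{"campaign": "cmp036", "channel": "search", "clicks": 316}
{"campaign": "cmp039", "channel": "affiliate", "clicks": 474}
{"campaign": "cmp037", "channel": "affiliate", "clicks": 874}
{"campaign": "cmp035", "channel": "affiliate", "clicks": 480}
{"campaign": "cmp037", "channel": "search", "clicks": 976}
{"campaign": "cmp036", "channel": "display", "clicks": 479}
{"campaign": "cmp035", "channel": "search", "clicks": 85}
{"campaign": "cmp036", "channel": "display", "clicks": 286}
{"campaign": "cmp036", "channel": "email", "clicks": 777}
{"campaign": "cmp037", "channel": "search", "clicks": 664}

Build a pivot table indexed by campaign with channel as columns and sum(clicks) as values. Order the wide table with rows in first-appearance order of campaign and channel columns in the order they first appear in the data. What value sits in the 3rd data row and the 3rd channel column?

1626

With rows in first-appearance order of campaign, row 3 is campaign=cmp036. channel columns in first-appearance order: affiliate, display, email, search; column 3 is email.
Long rows with campaign=cmp036, channel=email: 519 + 330 + 777 = 1626.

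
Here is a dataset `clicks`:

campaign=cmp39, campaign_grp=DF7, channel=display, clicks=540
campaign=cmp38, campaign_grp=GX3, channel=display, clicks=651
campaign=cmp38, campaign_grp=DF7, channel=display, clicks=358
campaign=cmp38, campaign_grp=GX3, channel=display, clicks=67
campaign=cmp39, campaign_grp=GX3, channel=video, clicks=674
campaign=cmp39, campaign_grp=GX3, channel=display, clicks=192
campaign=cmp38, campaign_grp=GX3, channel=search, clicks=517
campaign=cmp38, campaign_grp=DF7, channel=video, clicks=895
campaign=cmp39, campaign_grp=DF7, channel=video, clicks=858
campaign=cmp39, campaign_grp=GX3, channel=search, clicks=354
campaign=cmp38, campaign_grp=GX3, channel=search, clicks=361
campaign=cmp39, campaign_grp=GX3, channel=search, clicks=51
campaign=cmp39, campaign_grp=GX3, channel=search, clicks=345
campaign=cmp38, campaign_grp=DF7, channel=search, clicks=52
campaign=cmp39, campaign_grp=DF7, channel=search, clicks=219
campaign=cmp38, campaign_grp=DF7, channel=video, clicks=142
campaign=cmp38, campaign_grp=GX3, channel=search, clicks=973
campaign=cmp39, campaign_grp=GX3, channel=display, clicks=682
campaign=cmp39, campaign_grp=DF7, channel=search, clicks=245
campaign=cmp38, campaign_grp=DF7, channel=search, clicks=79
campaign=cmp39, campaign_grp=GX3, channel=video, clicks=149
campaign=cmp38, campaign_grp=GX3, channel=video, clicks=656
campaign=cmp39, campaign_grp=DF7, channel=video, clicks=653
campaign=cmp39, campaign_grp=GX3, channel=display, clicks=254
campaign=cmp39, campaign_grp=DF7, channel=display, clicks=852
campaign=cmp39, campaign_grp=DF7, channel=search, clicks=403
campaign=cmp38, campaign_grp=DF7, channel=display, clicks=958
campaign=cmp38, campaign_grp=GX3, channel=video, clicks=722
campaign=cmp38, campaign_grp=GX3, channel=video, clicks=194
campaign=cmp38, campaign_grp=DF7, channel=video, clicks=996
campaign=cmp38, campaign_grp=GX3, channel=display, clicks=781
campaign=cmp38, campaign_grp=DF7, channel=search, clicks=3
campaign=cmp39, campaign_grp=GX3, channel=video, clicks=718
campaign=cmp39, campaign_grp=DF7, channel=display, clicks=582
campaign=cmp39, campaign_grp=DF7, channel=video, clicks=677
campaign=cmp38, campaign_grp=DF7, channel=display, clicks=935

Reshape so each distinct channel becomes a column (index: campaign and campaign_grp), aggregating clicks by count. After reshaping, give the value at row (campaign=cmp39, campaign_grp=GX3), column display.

Rows with campaign=cmp39, campaign_grp=GX3 and channel=display: clicks values are 192, 682, 254.
3 rows match — count = 3.

3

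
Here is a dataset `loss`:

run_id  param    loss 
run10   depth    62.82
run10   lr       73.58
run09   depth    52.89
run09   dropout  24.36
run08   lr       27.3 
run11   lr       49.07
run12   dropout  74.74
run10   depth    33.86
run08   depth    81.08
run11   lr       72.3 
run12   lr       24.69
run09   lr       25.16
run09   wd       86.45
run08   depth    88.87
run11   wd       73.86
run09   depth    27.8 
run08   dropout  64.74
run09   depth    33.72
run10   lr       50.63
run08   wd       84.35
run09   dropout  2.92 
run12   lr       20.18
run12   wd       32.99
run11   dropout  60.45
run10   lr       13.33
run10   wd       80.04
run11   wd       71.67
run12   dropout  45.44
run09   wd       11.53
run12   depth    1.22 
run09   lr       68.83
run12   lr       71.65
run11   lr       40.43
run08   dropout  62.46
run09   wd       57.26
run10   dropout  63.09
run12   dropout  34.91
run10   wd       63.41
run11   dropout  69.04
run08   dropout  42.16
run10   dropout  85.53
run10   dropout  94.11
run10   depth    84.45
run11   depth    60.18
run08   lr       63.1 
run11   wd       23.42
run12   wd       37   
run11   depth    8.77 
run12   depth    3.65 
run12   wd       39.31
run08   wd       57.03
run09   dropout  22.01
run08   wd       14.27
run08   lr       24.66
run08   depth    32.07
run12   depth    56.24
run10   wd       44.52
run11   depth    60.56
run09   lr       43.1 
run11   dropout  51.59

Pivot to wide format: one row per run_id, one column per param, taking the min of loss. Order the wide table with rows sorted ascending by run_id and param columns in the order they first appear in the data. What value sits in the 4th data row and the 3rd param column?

With rows sorted ascending by run_id, row 4 is run_id=run11. param columns in first-appearance order: depth, lr, dropout, wd; column 3 is dropout.
Long rows with run_id=run11, param=dropout: min(60.45, 69.04, 51.59) = 51.59.

51.59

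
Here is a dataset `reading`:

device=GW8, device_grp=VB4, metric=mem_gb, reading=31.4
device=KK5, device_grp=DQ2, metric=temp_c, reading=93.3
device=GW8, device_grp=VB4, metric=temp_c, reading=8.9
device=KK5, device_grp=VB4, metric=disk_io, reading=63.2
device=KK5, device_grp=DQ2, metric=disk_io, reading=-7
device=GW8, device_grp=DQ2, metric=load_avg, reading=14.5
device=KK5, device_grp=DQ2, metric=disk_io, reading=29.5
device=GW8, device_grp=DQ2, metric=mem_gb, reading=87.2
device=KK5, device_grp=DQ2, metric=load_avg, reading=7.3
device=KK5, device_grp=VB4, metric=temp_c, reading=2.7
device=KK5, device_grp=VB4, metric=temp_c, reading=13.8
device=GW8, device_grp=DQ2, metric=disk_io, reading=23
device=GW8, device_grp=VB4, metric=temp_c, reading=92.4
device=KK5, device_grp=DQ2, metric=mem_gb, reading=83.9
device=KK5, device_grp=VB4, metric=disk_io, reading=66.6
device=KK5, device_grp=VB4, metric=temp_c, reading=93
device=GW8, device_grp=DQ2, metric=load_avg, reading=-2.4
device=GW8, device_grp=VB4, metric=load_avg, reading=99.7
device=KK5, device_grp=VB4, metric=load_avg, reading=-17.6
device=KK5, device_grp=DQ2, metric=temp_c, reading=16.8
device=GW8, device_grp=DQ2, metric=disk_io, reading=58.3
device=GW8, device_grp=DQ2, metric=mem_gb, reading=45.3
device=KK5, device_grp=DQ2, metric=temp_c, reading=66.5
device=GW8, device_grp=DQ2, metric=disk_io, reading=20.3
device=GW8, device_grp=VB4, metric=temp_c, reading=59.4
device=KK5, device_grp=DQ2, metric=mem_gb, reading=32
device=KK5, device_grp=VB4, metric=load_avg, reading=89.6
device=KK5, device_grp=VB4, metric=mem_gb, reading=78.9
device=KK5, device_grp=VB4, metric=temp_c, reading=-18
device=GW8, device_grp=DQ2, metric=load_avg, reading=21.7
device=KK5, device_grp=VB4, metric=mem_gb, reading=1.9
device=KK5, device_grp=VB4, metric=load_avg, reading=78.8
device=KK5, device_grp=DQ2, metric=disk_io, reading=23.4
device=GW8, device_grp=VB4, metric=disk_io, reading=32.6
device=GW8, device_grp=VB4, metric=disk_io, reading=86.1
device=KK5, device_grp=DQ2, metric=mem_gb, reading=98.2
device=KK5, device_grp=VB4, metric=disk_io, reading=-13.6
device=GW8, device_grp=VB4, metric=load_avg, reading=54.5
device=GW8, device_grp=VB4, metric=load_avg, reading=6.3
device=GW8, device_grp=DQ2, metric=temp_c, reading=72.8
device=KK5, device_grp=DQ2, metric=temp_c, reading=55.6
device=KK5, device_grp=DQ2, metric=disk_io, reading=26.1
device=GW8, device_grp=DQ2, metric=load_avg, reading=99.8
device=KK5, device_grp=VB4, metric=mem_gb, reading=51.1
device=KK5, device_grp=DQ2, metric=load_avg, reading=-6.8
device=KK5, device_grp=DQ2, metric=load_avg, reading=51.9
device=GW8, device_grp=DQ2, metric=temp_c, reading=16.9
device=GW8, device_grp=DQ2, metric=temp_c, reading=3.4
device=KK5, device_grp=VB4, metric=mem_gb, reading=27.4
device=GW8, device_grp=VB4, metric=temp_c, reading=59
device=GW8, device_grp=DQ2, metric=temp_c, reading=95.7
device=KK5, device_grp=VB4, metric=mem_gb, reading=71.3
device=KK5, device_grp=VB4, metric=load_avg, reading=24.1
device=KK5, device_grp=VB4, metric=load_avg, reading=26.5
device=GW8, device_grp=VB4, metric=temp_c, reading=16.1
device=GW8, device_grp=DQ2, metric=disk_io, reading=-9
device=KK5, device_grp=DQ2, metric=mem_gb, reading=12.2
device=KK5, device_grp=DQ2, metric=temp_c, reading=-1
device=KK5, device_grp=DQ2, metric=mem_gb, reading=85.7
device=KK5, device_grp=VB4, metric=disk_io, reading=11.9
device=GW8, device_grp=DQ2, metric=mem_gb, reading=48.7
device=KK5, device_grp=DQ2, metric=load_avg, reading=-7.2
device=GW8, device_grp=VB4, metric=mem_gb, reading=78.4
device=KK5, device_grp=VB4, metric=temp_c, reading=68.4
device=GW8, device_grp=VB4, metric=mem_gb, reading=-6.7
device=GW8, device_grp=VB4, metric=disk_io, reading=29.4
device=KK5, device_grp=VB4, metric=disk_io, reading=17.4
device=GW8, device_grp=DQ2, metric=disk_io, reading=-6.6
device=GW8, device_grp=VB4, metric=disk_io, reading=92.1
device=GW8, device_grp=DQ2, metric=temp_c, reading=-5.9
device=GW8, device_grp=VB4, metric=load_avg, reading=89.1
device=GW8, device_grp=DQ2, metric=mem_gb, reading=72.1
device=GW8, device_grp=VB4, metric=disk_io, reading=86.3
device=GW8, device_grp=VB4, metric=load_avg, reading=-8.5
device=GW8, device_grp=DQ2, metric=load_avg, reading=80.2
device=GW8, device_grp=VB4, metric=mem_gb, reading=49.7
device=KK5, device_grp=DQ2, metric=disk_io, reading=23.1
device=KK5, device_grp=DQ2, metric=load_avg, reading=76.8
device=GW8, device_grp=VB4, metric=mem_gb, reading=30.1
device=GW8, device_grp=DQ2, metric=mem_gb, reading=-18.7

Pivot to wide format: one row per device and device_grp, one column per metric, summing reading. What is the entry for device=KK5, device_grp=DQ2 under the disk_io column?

Rows with device=KK5, device_grp=DQ2 and metric=disk_io: reading values are -7, 29.5, 23.4, 26.1, 23.1.
-7 + 29.5 + 23.4 + 26.1 + 23.1 = 95.1.

95.1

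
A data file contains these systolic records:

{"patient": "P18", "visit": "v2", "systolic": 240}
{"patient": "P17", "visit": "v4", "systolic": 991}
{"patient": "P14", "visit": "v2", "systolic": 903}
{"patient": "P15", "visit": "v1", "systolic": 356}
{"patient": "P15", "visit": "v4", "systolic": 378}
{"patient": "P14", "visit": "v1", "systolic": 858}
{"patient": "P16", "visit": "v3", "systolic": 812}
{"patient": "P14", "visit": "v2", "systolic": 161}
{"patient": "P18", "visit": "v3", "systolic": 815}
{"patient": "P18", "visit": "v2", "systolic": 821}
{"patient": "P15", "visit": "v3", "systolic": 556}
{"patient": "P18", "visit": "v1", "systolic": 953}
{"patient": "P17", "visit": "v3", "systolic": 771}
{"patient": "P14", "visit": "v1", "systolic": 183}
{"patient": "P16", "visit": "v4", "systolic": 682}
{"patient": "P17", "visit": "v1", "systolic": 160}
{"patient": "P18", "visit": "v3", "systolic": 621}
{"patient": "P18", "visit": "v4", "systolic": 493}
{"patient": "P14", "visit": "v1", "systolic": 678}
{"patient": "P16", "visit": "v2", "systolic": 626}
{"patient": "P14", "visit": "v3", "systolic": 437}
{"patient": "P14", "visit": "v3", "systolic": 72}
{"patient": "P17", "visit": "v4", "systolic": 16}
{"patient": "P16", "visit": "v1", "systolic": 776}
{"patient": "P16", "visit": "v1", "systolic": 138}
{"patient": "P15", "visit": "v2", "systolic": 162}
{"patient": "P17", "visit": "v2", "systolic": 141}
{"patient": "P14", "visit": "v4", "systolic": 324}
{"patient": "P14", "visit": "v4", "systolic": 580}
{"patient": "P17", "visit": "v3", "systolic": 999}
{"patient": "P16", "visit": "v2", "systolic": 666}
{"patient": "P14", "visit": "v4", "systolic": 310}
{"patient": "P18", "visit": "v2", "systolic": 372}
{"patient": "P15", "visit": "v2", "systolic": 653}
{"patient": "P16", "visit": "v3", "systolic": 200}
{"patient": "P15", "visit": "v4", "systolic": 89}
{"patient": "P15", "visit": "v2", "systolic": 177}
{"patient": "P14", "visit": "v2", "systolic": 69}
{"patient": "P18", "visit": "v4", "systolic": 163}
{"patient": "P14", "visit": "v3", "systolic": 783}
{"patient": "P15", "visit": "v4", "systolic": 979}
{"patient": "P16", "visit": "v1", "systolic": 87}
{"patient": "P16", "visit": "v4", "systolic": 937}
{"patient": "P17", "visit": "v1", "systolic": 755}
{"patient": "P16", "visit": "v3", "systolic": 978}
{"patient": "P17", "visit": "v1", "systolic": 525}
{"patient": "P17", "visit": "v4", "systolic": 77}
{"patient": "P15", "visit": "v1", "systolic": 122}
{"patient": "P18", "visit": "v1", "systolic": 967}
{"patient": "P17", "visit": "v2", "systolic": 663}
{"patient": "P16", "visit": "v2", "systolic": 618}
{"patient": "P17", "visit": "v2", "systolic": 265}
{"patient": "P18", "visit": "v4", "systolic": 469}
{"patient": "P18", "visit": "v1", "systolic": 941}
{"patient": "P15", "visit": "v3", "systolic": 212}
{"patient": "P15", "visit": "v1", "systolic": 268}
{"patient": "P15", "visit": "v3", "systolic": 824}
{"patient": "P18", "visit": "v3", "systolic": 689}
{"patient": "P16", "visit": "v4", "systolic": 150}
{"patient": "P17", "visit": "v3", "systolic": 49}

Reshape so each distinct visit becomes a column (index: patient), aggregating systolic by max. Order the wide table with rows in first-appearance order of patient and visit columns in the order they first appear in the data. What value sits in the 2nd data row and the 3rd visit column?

With rows in first-appearance order of patient, row 2 is patient=P17. visit columns in first-appearance order: v2, v4, v1, v3; column 3 is v1.
Long rows with patient=P17, visit=v1: max(160, 755, 525) = 755.

755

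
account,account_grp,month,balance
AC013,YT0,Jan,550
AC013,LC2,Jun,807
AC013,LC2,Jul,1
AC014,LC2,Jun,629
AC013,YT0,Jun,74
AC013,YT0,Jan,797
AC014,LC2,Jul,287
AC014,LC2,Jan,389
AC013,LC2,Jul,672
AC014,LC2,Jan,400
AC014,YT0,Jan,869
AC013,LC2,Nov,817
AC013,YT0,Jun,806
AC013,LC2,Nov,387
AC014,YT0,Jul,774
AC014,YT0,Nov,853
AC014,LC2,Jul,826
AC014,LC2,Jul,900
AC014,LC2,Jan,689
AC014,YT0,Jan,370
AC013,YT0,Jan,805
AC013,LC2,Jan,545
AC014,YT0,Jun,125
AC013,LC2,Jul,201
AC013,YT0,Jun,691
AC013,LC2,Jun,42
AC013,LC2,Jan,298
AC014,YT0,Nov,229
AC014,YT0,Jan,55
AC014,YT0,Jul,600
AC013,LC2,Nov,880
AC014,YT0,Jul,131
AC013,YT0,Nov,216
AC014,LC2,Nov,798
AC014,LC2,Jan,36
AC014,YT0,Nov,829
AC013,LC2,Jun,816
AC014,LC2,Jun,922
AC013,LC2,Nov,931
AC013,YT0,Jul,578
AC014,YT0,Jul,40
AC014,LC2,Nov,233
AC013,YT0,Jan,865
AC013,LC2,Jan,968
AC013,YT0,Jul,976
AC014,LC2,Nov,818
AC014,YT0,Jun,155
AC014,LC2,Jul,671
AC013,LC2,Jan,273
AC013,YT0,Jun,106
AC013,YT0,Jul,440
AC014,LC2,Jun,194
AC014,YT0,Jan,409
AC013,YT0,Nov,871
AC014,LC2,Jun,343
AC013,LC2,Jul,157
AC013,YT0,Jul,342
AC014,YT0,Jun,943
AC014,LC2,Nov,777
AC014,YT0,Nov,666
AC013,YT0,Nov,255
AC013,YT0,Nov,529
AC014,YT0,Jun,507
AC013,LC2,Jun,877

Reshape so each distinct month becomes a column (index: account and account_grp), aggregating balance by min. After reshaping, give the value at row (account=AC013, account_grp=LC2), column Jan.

273

Rows with account=AC013, account_grp=LC2 and month=Jan: balance values are 545, 298, 968, 273.
min(545, 298, 968, 273) = 273.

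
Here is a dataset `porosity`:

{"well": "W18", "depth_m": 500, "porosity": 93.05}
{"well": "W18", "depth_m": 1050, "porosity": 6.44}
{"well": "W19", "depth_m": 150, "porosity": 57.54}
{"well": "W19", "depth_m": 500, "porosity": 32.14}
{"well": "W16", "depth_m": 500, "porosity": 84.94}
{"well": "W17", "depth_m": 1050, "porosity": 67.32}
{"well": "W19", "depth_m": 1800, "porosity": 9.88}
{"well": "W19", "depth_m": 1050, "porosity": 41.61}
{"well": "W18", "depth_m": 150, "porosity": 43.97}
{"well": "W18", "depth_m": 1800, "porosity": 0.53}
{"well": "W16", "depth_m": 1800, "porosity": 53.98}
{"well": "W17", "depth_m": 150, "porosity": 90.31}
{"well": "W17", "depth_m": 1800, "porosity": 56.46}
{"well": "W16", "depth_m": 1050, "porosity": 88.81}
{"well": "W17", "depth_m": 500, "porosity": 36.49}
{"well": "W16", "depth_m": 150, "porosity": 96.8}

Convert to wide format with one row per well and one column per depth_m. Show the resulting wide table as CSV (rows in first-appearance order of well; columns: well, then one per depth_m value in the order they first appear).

Columns: well plus the 4 distinct depth_m values (500, 1050, 150, 1800).
For example, row W18 column 500 takes porosity=93.05 from the long row (W18, 500).

well,500,1050,150,1800
W18,93.05,6.44,43.97,0.53
W19,32.14,41.61,57.54,9.88
W16,84.94,88.81,96.8,53.98
W17,36.49,67.32,90.31,56.46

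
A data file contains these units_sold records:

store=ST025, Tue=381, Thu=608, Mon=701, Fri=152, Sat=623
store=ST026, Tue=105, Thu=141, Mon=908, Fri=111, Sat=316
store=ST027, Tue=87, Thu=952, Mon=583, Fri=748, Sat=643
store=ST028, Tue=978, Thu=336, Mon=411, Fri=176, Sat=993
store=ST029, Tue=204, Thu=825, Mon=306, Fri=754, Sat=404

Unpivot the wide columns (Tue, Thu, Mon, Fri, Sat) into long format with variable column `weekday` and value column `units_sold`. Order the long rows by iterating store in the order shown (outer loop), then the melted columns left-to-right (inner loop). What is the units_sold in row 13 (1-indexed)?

25 rows total (5 × 5). Row 13: index ⌊(13-1)/5⌋ = 2 into store → ST027; (13-1) mod 5 = 2 into the melted columns → Mon.
So row 13 is (ST027, Mon, 583); units_sold = 583.

583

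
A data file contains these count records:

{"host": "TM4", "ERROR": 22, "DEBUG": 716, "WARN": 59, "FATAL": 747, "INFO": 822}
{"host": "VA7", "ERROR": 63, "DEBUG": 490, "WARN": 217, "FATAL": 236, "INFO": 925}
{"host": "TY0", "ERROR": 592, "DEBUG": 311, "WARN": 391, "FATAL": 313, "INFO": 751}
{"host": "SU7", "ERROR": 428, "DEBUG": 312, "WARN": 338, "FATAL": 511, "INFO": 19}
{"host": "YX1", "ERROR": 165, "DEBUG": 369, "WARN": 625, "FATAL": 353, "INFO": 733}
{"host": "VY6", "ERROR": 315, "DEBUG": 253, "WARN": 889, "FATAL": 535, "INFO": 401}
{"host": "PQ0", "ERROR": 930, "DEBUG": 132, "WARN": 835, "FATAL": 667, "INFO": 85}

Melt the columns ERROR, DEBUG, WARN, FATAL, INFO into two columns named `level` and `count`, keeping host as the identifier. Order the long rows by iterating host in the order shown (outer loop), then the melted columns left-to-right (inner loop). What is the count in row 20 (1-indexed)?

35 rows total (7 × 5). Row 20: index ⌊(20-1)/5⌋ = 3 into host → SU7; (20-1) mod 5 = 4 into the melted columns → INFO.
So row 20 is (SU7, INFO, 19); count = 19.

19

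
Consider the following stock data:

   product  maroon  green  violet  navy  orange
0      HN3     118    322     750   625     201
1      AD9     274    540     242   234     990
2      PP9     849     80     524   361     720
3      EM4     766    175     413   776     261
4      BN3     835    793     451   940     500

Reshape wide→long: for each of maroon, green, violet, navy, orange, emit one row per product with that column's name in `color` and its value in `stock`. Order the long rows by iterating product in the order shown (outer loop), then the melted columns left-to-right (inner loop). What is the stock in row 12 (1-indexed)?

80

25 rows total (5 × 5). Row 12: index ⌊(12-1)/5⌋ = 2 into product → PP9; (12-1) mod 5 = 1 into the melted columns → green.
So row 12 is (PP9, green, 80); stock = 80.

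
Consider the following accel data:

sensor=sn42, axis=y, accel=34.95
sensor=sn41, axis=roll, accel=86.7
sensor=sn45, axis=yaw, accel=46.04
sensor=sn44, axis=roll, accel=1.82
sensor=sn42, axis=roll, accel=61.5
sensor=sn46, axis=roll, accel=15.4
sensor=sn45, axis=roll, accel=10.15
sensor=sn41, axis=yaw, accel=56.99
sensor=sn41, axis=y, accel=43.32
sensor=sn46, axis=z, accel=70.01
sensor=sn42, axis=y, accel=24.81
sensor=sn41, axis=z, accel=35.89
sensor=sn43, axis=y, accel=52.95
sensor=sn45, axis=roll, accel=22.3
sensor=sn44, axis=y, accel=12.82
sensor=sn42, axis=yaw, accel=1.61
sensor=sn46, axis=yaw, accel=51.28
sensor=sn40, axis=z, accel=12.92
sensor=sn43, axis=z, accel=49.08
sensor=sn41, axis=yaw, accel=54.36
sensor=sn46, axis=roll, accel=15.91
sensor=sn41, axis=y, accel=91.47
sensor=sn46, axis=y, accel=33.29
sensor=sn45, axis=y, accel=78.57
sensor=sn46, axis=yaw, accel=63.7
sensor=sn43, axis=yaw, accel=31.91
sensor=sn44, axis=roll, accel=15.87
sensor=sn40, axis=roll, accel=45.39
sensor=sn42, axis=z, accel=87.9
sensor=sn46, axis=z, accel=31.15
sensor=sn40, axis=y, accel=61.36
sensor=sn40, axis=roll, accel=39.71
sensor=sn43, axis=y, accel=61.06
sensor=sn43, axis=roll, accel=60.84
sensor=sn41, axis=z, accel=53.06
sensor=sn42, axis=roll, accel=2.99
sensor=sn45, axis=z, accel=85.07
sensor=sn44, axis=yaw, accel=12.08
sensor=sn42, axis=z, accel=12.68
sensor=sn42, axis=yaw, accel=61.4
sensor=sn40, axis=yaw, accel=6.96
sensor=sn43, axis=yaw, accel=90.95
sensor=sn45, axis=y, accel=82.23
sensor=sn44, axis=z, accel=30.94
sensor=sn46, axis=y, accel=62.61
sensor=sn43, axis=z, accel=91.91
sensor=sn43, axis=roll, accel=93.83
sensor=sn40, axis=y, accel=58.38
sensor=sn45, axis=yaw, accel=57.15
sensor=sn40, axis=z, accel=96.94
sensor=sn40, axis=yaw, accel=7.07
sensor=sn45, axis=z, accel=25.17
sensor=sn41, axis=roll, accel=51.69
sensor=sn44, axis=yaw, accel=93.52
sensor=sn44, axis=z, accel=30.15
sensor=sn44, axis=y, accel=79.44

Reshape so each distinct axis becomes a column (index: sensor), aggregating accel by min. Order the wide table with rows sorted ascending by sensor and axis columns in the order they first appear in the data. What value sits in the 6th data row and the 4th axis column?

With rows sorted ascending by sensor, row 6 is sensor=sn45. axis columns in first-appearance order: y, roll, yaw, z; column 4 is z.
Long rows with sensor=sn45, axis=z: min(85.07, 25.17) = 25.17.

25.17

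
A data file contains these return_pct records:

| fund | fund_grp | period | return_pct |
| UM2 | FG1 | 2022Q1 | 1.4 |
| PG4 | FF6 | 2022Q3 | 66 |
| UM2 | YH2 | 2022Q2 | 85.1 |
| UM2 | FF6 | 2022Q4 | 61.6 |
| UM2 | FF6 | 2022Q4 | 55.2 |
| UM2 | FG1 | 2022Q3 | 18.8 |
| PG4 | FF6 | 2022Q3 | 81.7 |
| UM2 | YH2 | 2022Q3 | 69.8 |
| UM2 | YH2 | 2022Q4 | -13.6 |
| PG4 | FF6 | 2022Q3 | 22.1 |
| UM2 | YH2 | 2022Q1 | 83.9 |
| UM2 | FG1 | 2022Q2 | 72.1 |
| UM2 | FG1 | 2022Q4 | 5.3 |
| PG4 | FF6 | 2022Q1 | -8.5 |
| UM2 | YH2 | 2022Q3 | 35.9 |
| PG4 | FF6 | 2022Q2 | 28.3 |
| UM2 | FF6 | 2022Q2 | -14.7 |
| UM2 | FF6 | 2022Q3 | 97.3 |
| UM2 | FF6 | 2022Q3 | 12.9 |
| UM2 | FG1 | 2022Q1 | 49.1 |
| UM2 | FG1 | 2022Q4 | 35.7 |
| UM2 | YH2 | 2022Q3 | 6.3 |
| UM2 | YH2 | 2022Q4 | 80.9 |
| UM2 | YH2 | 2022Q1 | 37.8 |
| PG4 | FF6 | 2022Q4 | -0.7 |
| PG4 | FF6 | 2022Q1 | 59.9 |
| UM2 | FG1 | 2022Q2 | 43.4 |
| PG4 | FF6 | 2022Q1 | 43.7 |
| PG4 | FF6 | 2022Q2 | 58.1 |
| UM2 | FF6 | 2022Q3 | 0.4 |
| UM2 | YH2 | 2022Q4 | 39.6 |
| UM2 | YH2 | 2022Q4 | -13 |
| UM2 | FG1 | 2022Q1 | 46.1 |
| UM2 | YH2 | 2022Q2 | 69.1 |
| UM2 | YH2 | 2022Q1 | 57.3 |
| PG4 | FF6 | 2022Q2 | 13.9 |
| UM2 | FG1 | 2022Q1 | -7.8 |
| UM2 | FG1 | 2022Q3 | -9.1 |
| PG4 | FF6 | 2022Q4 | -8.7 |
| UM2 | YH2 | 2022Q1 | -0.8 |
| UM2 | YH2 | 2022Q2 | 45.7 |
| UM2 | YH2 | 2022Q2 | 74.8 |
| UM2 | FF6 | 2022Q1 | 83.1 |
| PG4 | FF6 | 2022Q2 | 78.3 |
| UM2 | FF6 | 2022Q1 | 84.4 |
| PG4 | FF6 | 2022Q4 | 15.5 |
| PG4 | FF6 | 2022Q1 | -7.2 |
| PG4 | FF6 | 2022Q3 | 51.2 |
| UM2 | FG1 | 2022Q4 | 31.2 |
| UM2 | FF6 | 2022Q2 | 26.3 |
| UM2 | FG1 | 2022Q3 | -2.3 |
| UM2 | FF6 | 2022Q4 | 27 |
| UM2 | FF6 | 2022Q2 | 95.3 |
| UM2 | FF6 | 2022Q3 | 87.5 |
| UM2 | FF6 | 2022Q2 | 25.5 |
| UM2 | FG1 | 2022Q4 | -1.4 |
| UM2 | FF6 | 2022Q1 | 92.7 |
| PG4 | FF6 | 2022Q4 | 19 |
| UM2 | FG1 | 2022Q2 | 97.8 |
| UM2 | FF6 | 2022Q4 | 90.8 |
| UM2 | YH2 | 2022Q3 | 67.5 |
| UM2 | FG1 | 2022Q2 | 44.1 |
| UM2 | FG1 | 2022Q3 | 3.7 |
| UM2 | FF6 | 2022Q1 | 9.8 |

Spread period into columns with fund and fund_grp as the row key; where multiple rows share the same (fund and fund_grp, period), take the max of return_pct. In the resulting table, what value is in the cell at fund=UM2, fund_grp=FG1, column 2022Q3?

Rows with fund=UM2, fund_grp=FG1 and period=2022Q3: return_pct values are 18.8, -9.1, -2.3, 3.7.
max(18.8, -9.1, -2.3, 3.7) = 18.8.

18.8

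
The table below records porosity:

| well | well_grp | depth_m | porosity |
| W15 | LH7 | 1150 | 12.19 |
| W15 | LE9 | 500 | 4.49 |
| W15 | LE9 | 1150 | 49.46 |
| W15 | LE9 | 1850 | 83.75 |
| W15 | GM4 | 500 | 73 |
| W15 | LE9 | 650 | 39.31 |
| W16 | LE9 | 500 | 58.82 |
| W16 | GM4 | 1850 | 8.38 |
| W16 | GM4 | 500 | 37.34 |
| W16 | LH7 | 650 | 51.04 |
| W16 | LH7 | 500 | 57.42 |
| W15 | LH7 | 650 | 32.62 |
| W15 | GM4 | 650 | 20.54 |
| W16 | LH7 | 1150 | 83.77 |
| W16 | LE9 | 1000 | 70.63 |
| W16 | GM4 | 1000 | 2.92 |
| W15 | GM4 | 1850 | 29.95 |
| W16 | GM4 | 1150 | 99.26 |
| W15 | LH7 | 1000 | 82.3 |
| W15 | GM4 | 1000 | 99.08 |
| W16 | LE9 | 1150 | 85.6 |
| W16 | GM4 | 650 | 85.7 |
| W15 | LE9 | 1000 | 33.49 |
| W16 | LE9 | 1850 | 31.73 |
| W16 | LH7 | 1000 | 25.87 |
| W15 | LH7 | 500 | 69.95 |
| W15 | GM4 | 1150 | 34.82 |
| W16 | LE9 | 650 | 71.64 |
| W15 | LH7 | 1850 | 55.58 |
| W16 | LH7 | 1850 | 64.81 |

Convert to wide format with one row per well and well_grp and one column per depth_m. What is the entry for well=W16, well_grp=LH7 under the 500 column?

57.42

Wide layout: rows indexed by well and well_grp, columns are the 5 distinct depth_m values (1150, 500, 1850, 650, 1000).
Cell (well=W16, well_grp=LH7, depth_m=500) draws from the long row where well=W16, well_grp=LH7 and depth_m=500, which has porosity=57.42.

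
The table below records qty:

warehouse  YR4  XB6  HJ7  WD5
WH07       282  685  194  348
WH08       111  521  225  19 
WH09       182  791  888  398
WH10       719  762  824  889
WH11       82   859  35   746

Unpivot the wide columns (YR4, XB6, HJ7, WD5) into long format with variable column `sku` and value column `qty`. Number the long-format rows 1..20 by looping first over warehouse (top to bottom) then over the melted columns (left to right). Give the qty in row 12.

398

20 rows total (5 × 4). Row 12: index ⌊(12-1)/4⌋ = 2 into warehouse → WH09; (12-1) mod 4 = 3 into the melted columns → WD5.
So row 12 is (WH09, WD5, 398); qty = 398.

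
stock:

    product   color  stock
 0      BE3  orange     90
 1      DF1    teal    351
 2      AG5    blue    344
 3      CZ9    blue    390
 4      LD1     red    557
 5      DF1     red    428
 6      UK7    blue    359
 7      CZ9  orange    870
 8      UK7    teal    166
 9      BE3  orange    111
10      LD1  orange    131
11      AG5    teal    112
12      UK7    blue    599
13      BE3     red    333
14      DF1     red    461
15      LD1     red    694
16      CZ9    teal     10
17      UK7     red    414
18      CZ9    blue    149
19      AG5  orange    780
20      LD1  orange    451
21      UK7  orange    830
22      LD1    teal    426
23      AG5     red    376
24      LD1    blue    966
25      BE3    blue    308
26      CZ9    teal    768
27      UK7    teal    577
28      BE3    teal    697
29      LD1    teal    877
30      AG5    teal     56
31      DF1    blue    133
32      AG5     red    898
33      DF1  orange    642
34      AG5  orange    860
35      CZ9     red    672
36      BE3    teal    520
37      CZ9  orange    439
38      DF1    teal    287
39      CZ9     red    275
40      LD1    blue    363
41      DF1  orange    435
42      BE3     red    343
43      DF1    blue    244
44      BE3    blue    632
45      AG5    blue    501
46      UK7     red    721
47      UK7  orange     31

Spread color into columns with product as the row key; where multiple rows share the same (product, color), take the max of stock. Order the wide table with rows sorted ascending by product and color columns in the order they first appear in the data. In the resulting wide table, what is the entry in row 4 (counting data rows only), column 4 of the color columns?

With rows sorted ascending by product, row 4 is product=DF1. color columns in first-appearance order: orange, teal, blue, red; column 4 is red.
Long rows with product=DF1, color=red: max(428, 461) = 461.

461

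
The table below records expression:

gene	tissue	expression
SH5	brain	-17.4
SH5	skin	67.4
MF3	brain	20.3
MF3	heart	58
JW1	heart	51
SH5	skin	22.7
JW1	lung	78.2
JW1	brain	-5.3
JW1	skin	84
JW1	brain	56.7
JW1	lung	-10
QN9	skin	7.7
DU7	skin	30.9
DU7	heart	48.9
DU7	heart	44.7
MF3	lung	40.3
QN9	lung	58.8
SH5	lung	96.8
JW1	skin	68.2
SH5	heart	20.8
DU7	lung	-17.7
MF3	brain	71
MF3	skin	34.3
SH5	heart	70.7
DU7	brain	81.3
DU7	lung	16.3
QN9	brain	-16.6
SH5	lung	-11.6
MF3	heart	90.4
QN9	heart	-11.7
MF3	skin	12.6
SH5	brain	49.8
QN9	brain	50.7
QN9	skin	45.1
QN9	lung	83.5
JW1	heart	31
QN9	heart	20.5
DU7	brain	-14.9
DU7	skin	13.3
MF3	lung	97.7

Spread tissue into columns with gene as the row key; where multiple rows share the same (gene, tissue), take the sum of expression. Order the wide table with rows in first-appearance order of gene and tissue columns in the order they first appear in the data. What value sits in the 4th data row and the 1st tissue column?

With rows in first-appearance order of gene, row 4 is gene=QN9. tissue columns in first-appearance order: brain, skin, heart, lung; column 1 is brain.
Long rows with gene=QN9, tissue=brain: -16.6 + 50.7 = 34.1.

34.1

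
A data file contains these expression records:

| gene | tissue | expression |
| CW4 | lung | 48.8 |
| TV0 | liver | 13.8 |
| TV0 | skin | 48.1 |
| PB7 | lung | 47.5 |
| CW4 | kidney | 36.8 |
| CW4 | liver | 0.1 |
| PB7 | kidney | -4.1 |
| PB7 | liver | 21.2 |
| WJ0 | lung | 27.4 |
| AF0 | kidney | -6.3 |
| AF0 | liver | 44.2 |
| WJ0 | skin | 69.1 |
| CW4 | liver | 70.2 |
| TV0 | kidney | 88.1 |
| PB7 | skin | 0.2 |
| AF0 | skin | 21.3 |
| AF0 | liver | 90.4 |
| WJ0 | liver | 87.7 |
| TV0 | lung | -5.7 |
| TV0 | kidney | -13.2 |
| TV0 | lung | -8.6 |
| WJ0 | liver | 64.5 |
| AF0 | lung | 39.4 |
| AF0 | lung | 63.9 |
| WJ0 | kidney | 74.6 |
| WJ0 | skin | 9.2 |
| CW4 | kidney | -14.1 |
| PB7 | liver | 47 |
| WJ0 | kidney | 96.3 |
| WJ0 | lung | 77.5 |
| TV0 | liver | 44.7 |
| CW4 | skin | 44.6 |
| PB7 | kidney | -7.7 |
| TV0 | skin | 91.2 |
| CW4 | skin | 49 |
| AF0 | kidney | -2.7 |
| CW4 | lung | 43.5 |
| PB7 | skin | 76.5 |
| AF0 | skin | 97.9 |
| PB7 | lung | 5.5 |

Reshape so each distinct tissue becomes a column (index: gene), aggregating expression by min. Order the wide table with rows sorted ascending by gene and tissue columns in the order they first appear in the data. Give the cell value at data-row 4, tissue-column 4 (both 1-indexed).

-13.2

With rows sorted ascending by gene, row 4 is gene=TV0. tissue columns in first-appearance order: lung, liver, skin, kidney; column 4 is kidney.
Long rows with gene=TV0, tissue=kidney: min(88.1, -13.2) = -13.2.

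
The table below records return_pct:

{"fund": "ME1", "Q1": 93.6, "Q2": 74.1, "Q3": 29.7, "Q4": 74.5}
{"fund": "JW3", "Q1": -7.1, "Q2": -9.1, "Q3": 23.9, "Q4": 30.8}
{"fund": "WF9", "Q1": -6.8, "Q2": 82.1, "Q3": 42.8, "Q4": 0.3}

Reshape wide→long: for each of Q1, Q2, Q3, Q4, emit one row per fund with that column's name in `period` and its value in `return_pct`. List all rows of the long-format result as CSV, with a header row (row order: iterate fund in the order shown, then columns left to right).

fund,period,return_pct
ME1,Q1,93.6
ME1,Q2,74.1
ME1,Q3,29.7
ME1,Q4,74.5
JW3,Q1,-7.1
JW3,Q2,-9.1
JW3,Q3,23.9
JW3,Q4,30.8
WF9,Q1,-6.8
WF9,Q2,82.1
WF9,Q3,42.8
WF9,Q4,0.3

Each (fund, column) pair becomes one row: 3 × 4 = 12 rows.
For example, (ME1, Q1) → return_pct=93.6.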